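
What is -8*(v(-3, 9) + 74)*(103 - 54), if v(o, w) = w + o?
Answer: -31360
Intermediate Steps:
v(o, w) = o + w
-8*(v(-3, 9) + 74)*(103 - 54) = -8*((-3 + 9) + 74)*(103 - 54) = -8*(6 + 74)*49 = -640*49 = -8*3920 = -31360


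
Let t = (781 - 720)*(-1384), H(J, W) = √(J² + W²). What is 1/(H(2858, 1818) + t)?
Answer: -10553/889492311 - √2868322/3557969244 ≈ -1.2340e-5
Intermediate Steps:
t = -84424 (t = 61*(-1384) = -84424)
1/(H(2858, 1818) + t) = 1/(√(2858² + 1818²) - 84424) = 1/(√(8168164 + 3305124) - 84424) = 1/(√11473288 - 84424) = 1/(2*√2868322 - 84424) = 1/(-84424 + 2*√2868322)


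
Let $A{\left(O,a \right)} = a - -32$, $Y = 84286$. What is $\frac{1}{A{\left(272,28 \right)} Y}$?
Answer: $\frac{1}{5057160} \approx 1.9774 \cdot 10^{-7}$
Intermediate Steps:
$A{\left(O,a \right)} = 32 + a$ ($A{\left(O,a \right)} = a + 32 = 32 + a$)
$\frac{1}{A{\left(272,28 \right)} Y} = \frac{1}{\left(32 + 28\right) 84286} = \frac{1}{60} \cdot \frac{1}{84286} = \frac{1}{5057160}$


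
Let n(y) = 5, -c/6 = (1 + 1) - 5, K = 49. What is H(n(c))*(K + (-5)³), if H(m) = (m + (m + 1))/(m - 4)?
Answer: -836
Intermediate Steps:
c = 18 (c = -6*((1 + 1) - 5) = -6*(2 - 5) = -6*(-3) = 18)
H(m) = (1 + 2*m)/(-4 + m) (H(m) = (m + (1 + m))/(-4 + m) = (1 + 2*m)/(-4 + m))
H(n(c))*(K + (-5)³) = ((1 + 2*5)/(-4 + 5))*(49 + (-5)³) = ((1 + 10)/1)*(49 - 125) = (1*11)*(-76) = 11*(-76) = -836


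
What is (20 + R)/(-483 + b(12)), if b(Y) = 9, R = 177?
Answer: -197/474 ≈ -0.41561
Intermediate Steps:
(20 + R)/(-483 + b(12)) = (20 + 177)/(-483 + 9) = 197/(-474) = 197*(-1/474) = -197/474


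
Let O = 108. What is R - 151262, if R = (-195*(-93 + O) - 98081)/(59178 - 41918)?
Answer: -1305441563/8630 ≈ -1.5127e+5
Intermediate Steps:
R = -50503/8630 (R = (-195*(-93 + 108) - 98081)/(59178 - 41918) = (-195*15 - 98081)/17260 = (-2925 - 98081)*(1/17260) = -101006*1/17260 = -50503/8630 ≈ -5.8520)
R - 151262 = -50503/8630 - 151262 = -1305441563/8630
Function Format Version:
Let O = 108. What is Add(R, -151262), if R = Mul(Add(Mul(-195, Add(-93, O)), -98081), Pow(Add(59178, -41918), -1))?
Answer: Rational(-1305441563, 8630) ≈ -1.5127e+5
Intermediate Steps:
R = Rational(-50503, 8630) (R = Mul(Add(Mul(-195, Add(-93, 108)), -98081), Pow(Add(59178, -41918), -1)) = Mul(Add(Mul(-195, 15), -98081), Pow(17260, -1)) = Mul(Add(-2925, -98081), Rational(1, 17260)) = Mul(-101006, Rational(1, 17260)) = Rational(-50503, 8630) ≈ -5.8520)
Add(R, -151262) = Add(Rational(-50503, 8630), -151262) = Rational(-1305441563, 8630)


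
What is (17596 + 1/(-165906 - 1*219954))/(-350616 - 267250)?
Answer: -6789592559/238409774760 ≈ -0.028479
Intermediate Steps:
(17596 + 1/(-165906 - 1*219954))/(-350616 - 267250) = (17596 + 1/(-165906 - 219954))/(-617866) = (17596 + 1/(-385860))*(-1/617866) = (17596 - 1/385860)*(-1/617866) = (6789592559/385860)*(-1/617866) = -6789592559/238409774760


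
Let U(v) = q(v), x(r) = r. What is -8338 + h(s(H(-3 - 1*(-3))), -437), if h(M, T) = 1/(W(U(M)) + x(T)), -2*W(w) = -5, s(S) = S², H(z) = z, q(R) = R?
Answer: -7245724/869 ≈ -8338.0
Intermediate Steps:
U(v) = v
W(w) = 5/2 (W(w) = -½*(-5) = 5/2)
h(M, T) = 1/(5/2 + T)
-8338 + h(s(H(-3 - 1*(-3))), -437) = -8338 + 2/(5 + 2*(-437)) = -8338 + 2/(5 - 874) = -8338 + 2/(-869) = -8338 + 2*(-1/869) = -8338 - 2/869 = -7245724/869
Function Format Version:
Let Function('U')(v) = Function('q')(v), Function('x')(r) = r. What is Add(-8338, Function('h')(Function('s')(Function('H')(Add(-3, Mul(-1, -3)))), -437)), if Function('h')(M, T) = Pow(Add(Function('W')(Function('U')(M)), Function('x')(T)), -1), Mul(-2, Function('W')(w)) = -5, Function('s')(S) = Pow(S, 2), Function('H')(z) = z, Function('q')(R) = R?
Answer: Rational(-7245724, 869) ≈ -8338.0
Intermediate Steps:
Function('U')(v) = v
Function('W')(w) = Rational(5, 2) (Function('W')(w) = Mul(Rational(-1, 2), -5) = Rational(5, 2))
Function('h')(M, T) = Pow(Add(Rational(5, 2), T), -1)
Add(-8338, Function('h')(Function('s')(Function('H')(Add(-3, Mul(-1, -3)))), -437)) = Add(-8338, Mul(2, Pow(Add(5, Mul(2, -437)), -1))) = Add(-8338, Mul(2, Pow(Add(5, -874), -1))) = Add(-8338, Mul(2, Pow(-869, -1))) = Add(-8338, Mul(2, Rational(-1, 869))) = Add(-8338, Rational(-2, 869)) = Rational(-7245724, 869)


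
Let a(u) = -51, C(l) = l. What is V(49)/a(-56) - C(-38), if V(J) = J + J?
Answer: 1840/51 ≈ 36.078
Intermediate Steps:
V(J) = 2*J
V(49)/a(-56) - C(-38) = (2*49)/(-51) - 1*(-38) = 98*(-1/51) + 38 = -98/51 + 38 = 1840/51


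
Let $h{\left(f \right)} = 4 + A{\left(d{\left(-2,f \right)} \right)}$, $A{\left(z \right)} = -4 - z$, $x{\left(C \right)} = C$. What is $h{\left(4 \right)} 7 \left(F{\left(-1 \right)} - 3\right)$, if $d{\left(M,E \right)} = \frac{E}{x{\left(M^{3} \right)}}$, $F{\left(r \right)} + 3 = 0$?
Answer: $-21$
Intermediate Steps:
$F{\left(r \right)} = -3$ ($F{\left(r \right)} = -3 + 0 = -3$)
$d{\left(M,E \right)} = \frac{E}{M^{3}}$
$h{\left(f \right)} = \frac{f}{8}$ ($h{\left(f \right)} = 4 - \left(4 + \frac{f}{-8}\right) = 4 - \left(4 + f \left(- \frac{1}{8}\right)\right) = 4 - \left(4 - \frac{f}{8}\right) = 4 + \left(-4 + \frac{f}{8}\right) = \frac{f}{8}$)
$h{\left(4 \right)} 7 \left(F{\left(-1 \right)} - 3\right) = \frac{1}{8} \cdot 4 \cdot 7 \left(-3 - 3\right) = \frac{1}{2} \cdot 7 \left(-6\right) = \frac{7}{2} \left(-6\right) = -21$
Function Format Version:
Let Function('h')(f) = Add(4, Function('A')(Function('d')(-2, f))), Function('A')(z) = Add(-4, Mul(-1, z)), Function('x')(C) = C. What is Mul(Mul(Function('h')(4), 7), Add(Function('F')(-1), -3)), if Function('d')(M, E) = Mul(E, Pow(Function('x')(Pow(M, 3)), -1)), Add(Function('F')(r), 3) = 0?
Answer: -21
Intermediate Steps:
Function('F')(r) = -3 (Function('F')(r) = Add(-3, 0) = -3)
Function('d')(M, E) = Mul(E, Pow(M, -3)) (Function('d')(M, E) = Mul(E, Pow(Pow(M, 3), -1)) = Mul(E, Pow(M, -3)))
Function('h')(f) = Mul(Rational(1, 8), f) (Function('h')(f) = Add(4, Add(-4, Mul(-1, Mul(f, Pow(-2, -3))))) = Add(4, Add(-4, Mul(-1, Mul(f, Rational(-1, 8))))) = Add(4, Add(-4, Mul(-1, Mul(Rational(-1, 8), f)))) = Add(4, Add(-4, Mul(Rational(1, 8), f))) = Mul(Rational(1, 8), f))
Mul(Mul(Function('h')(4), 7), Add(Function('F')(-1), -3)) = Mul(Mul(Mul(Rational(1, 8), 4), 7), Add(-3, -3)) = Mul(Mul(Rational(1, 2), 7), -6) = Mul(Rational(7, 2), -6) = -21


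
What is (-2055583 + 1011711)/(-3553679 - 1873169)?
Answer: 32621/169589 ≈ 0.19235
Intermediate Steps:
(-2055583 + 1011711)/(-3553679 - 1873169) = -1043872/(-5426848) = -1043872*(-1/5426848) = 32621/169589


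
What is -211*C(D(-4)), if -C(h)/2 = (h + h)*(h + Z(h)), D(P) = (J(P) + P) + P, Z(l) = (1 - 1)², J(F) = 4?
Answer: 13504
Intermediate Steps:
Z(l) = 0 (Z(l) = 0² = 0)
D(P) = 4 + 2*P (D(P) = (4 + P) + P = 4 + 2*P)
C(h) = -4*h² (C(h) = -2*(h + h)*(h + 0) = -2*2*h*h = -4*h²)
-211*C(D(-4)) = -(-844)*(4 + 2*(-4))² = -(-844)*(4 - 8)² = -(-844)*(-4)² = -(-844)*16 = -211*(-64) = 13504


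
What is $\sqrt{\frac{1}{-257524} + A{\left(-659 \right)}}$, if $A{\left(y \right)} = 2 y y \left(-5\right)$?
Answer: $\frac{i \sqrt{72002281298954021}}{128762} \approx 2083.9 i$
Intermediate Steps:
$A{\left(y \right)} = - 10 y^{2}$ ($A{\left(y \right)} = 2 y^{2} \left(-5\right) = - 10 y^{2}$)
$\sqrt{\frac{1}{-257524} + A{\left(-659 \right)}} = \sqrt{\frac{1}{-257524} - 10 \left(-659\right)^{2}} = \sqrt{- \frac{1}{257524} - 4342810} = \sqrt{- \frac{1118377802441}{257524}} = \frac{i \sqrt{72002281298954021}}{128762}$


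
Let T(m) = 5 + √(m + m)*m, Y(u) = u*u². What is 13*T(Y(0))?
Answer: 65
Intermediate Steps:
Y(u) = u³
T(m) = 5 + √2*m^(3/2) (T(m) = 5 + √(2*m)*m = 5 + (√2*√m)*m = 5 + √2*m^(3/2))
13*T(Y(0)) = 13*(5 + √2*(0³)^(3/2)) = 13*(5 + √2*0^(3/2)) = 13*(5 + √2*0) = 13*(5 + 0) = 13*5 = 65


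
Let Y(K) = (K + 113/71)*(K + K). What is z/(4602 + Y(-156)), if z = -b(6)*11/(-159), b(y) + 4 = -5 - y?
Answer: -3905/198601494 ≈ -1.9662e-5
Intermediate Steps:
b(y) = -9 - y (b(y) = -4 + (-5 - y) = -9 - y)
Y(K) = 2*K*(113/71 + K) (Y(K) = (K + 113*(1/71))*(2*K) = (K + 113/71)*(2*K) = (113/71 + K)*(2*K) = 2*K*(113/71 + K))
z = -55/53 (z = -(-9 - 1*6)*11/(-159) = -(-9 - 6)*11*(-1)/159 = -(-15*11)*(-1)/159 = -(-165)*(-1)/159 = -1*55/53 = -55/53 ≈ -1.0377)
z/(4602 + Y(-156)) = -55/(53*(4602 + (2/71)*(-156)*(113 + 71*(-156)))) = -55/(53*(4602 + (2/71)*(-156)*(113 - 11076))) = -55/(53*(4602 + (2/71)*(-156)*(-10963))) = -55/(53*(4602 + 3420456/71)) = -55/(53*3747198/71) = -55/53*71/3747198 = -3905/198601494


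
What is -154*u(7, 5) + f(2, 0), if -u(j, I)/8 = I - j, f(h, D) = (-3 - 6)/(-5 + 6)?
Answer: -2473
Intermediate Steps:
f(h, D) = -9 (f(h, D) = -9/1 = -9*1 = -9)
u(j, I) = -8*I + 8*j (u(j, I) = -8*(I - j) = -8*I + 8*j)
-154*u(7, 5) + f(2, 0) = -154*(-8*5 + 8*7) - 9 = -154*(-40 + 56) - 9 = -154*16 - 9 = -2464 - 9 = -2473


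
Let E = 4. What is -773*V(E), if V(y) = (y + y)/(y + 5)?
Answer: -6184/9 ≈ -687.11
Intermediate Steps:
V(y) = 2*y/(5 + y) (V(y) = (2*y)/(5 + y) = 2*y/(5 + y))
-773*V(E) = -1546*4/(5 + 4) = -1546*4/9 = -773*8/9 = -6184/9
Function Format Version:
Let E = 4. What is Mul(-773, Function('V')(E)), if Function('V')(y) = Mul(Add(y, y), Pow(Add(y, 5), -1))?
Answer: Rational(-6184, 9) ≈ -687.11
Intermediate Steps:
Function('V')(y) = Mul(2, y, Pow(Add(5, y), -1)) (Function('V')(y) = Mul(Mul(2, y), Pow(Add(5, y), -1)) = Mul(2, y, Pow(Add(5, y), -1)))
Mul(-773, Function('V')(E)) = Mul(-773, Mul(2, 4, Pow(Add(5, 4), -1))) = Mul(-773, Mul(2, 4, Pow(9, -1))) = Mul(-773, Mul(2, 4, Rational(1, 9))) = Mul(-773, Rational(8, 9)) = Rational(-6184, 9)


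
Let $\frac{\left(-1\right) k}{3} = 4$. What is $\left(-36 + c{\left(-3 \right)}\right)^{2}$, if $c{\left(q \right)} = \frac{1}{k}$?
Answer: $\frac{187489}{144} \approx 1302.0$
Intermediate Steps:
$k = -12$ ($k = \left(-3\right) 4 = -12$)
$c{\left(q \right)} = - \frac{1}{12}$ ($c{\left(q \right)} = \frac{1}{-12} = - \frac{1}{12}$)
$\left(-36 + c{\left(-3 \right)}\right)^{2} = \left(-36 - \frac{1}{12}\right)^{2} = \left(- \frac{433}{12}\right)^{2} = \frac{187489}{144}$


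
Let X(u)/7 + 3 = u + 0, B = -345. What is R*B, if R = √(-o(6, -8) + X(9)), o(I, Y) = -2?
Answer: -690*√11 ≈ -2288.5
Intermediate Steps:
X(u) = -21 + 7*u (X(u) = -21 + 7*(u + 0) = -21 + 7*u)
R = 2*√11 (R = √(-1*(-2) + (-21 + 7*9)) = √(2 + (-21 + 63)) = √(2 + 42) = √44 = 2*√11 ≈ 6.6332)
R*B = (2*√11)*(-345) = -690*√11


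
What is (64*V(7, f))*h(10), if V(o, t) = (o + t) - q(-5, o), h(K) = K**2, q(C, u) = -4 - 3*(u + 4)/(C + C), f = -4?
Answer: 23680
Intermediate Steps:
q(C, u) = -4 - 3*(4 + u)/(2*C)
V(o, t) = 14/5 + t + 7*o/10 (V(o, t) = (o + t) - (-12 - 8*(-5) - 3*o)/(2*(-5)) = (o + t) - (-1)*(-12 + 40 - 3*o)/(2*5) = (o + t) - (-1)*(28 - 3*o)/(2*5) = (o + t) - (-14/5 + 3*o/10) = (o + t) + (14/5 - 3*o/10) = 14/5 + t + 7*o/10)
(64*V(7, f))*h(10) = (64*(14/5 - 4 + (7/10)*7))*10**2 = (64*(14/5 - 4 + 49/10))*100 = (64*(37/10))*100 = (1184/5)*100 = 23680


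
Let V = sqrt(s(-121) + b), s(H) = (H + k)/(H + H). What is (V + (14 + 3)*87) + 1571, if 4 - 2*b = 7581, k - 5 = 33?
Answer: 3050 + I*sqrt(458367)/11 ≈ 3050.0 + 61.548*I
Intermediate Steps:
k = 38 (k = 5 + 33 = 38)
b = -7577/2 (b = 2 - 1/2*7581 = 2 - 7581/2 = -7577/2 ≈ -3788.5)
s(H) = (38 + H)/(2*H) (s(H) = (H + 38)/(H + H) = (38 + H)/((2*H)) = (38 + H)*(1/(2*H)) = (38 + H)/(2*H))
V = I*sqrt(458367)/11 (V = sqrt((1/2)*(38 - 121)/(-121) - 7577/2) = sqrt((1/2)*(-1/121)*(-83) - 7577/2) = sqrt(83/242 - 7577/2) = sqrt(-458367/121) = I*sqrt(458367)/11 ≈ 61.548*I)
(V + (14 + 3)*87) + 1571 = (I*sqrt(458367)/11 + (14 + 3)*87) + 1571 = (I*sqrt(458367)/11 + 17*87) + 1571 = (I*sqrt(458367)/11 + 1479) + 1571 = (1479 + I*sqrt(458367)/11) + 1571 = 3050 + I*sqrt(458367)/11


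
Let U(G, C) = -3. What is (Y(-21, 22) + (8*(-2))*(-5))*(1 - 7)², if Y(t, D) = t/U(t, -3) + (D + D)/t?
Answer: 21396/7 ≈ 3056.6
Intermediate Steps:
Y(t, D) = -t/3 + 2*D/t (Y(t, D) = t/(-3) + (D + D)/t = t*(-⅓) + (2*D)/t = -t/3 + 2*D/t)
(Y(-21, 22) + (8*(-2))*(-5))*(1 - 7)² = ((-⅓*(-21) + 2*22/(-21)) + (8*(-2))*(-5))*(1 - 7)² = ((7 + 2*22*(-1/21)) - 16*(-5))*(-6)² = ((7 - 44/21) + 80)*36 = (103/21 + 80)*36 = (1783/21)*36 = 21396/7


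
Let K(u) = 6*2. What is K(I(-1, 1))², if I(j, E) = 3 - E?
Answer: 144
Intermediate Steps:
K(u) = 12
K(I(-1, 1))² = 12² = 144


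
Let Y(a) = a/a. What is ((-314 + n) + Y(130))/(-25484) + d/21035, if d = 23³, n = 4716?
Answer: 217446723/536055940 ≈ 0.40564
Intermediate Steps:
Y(a) = 1
d = 12167
((-314 + n) + Y(130))/(-25484) + d/21035 = ((-314 + 4716) + 1)/(-25484) + 12167/21035 = (4402 + 1)*(-1/25484) + 12167*(1/21035) = 4403*(-1/25484) + 12167/21035 = -4403/25484 + 12167/21035 = 217446723/536055940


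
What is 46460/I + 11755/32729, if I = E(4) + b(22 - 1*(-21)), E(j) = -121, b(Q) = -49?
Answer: -151859099/556393 ≈ -272.94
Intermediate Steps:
I = -170 (I = -121 - 49 = -170)
46460/I + 11755/32729 = 46460/(-170) + 11755/32729 = 46460*(-1/170) + 11755*(1/32729) = -4646/17 + 11755/32729 = -151859099/556393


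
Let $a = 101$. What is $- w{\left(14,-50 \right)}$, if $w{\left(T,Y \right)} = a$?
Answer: $-101$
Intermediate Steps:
$w{\left(T,Y \right)} = 101$
$- w{\left(14,-50 \right)} = \left(-1\right) 101 = -101$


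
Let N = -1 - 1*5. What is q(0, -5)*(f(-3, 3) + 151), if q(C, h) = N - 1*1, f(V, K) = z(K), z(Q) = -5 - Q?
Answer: -1001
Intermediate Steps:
N = -6 (N = -1 - 5 = -6)
f(V, K) = -5 - K
q(C, h) = -7 (q(C, h) = -6 - 1*1 = -6 - 1 = -7)
q(0, -5)*(f(-3, 3) + 151) = -7*((-5 - 1*3) + 151) = -7*((-5 - 3) + 151) = -7*(-8 + 151) = -7*143 = -1001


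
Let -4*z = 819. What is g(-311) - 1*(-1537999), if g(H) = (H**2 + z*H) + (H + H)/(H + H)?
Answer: 6793593/4 ≈ 1.6984e+6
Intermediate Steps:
z = -819/4 (z = -1/4*819 = -819/4 ≈ -204.75)
g(H) = 1 + H**2 - 819*H/4 (g(H) = (H**2 - 819*H/4) + (H + H)/(H + H) = (H**2 - 819*H/4) + (2*H)/((2*H)) = (H**2 - 819*H/4) + (2*H)*(1/(2*H)) = (H**2 - 819*H/4) + 1 = 1 + H**2 - 819*H/4)
g(-311) - 1*(-1537999) = (1 + (-311)**2 - 819/4*(-311)) - 1*(-1537999) = (1 + 96721 + 254709/4) + 1537999 = 641597/4 + 1537999 = 6793593/4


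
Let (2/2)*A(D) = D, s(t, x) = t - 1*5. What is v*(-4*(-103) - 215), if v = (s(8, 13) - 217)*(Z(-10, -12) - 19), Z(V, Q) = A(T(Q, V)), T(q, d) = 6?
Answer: 548054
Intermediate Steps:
s(t, x) = -5 + t (s(t, x) = t - 5 = -5 + t)
A(D) = D
Z(V, Q) = 6
v = 2782 (v = ((-5 + 8) - 217)*(6 - 19) = (3 - 217)*(-13) = -214*(-13) = 2782)
v*(-4*(-103) - 215) = 2782*(-4*(-103) - 215) = 2782*(412 - 215) = 2782*197 = 548054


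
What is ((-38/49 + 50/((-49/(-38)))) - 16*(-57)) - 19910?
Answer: -18960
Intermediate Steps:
((-38/49 + 50/((-49/(-38)))) - 16*(-57)) - 19910 = ((-38*1/49 + 50/((-49*(-1/38)))) + 912) - 19910 = ((-38/49 + 50/(49/38)) + 912) - 19910 = ((-38/49 + 50*(38/49)) + 912) - 19910 = ((-38/49 + 1900/49) + 912) - 19910 = (38 + 912) - 19910 = 950 - 19910 = -18960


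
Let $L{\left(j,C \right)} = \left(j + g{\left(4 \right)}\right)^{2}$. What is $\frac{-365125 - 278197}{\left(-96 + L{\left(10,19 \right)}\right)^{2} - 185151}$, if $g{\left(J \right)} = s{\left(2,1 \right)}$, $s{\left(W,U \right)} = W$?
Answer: $\frac{643322}{182847} \approx 3.5184$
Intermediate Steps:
$g{\left(J \right)} = 2$
$L{\left(j,C \right)} = \left(2 + j\right)^{2}$ ($L{\left(j,C \right)} = \left(j + 2\right)^{2} = \left(2 + j\right)^{2}$)
$\frac{-365125 - 278197}{\left(-96 + L{\left(10,19 \right)}\right)^{2} - 185151} = \frac{-365125 - 278197}{\left(-96 + \left(2 + 10\right)^{2}\right)^{2} - 185151} = - \frac{643322}{\left(-96 + 12^{2}\right)^{2} - 185151} = - \frac{643322}{\left(-96 + 144\right)^{2} - 185151} = - \frac{643322}{48^{2} - 185151} = - \frac{643322}{2304 - 185151} = - \frac{643322}{-182847} = \left(-643322\right) \left(- \frac{1}{182847}\right) = \frac{643322}{182847}$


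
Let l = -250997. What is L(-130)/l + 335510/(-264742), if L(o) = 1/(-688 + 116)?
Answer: -24084632860049/19004542063364 ≈ -1.2673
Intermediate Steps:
L(o) = -1/572 (L(o) = 1/(-572) = -1/572)
L(-130)/l + 335510/(-264742) = -1/572/(-250997) + 335510/(-264742) = -1/572*(-1/250997) + 335510*(-1/264742) = 1/143570284 - 167755/132371 = -24084632860049/19004542063364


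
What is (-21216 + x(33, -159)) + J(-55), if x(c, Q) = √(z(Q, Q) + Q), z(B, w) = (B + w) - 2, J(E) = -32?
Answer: -21248 + I*√479 ≈ -21248.0 + 21.886*I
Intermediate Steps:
z(B, w) = -2 + B + w
x(c, Q) = √(-2 + 3*Q) (x(c, Q) = √((-2 + Q + Q) + Q) = √((-2 + 2*Q) + Q) = √(-2 + 3*Q))
(-21216 + x(33, -159)) + J(-55) = (-21216 + √(-2 + 3*(-159))) - 32 = (-21216 + √(-2 - 477)) - 32 = (-21216 + √(-479)) - 32 = (-21216 + I*√479) - 32 = -21248 + I*√479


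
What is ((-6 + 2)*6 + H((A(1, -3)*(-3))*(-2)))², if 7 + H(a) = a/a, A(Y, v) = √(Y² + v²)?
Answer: 900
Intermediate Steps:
H(a) = -6 (H(a) = -7 + a/a = -7 + 1 = -6)
((-6 + 2)*6 + H((A(1, -3)*(-3))*(-2)))² = ((-6 + 2)*6 - 6)² = (-4*6 - 6)² = (-24 - 6)² = (-30)² = 900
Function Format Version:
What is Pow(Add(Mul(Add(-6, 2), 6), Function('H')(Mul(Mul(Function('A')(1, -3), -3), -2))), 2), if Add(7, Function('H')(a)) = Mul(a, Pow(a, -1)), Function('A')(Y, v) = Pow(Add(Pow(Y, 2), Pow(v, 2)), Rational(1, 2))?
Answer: 900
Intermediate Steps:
Function('H')(a) = -6 (Function('H')(a) = Add(-7, Mul(a, Pow(a, -1))) = Add(-7, 1) = -6)
Pow(Add(Mul(Add(-6, 2), 6), Function('H')(Mul(Mul(Function('A')(1, -3), -3), -2))), 2) = Pow(Add(Mul(Add(-6, 2), 6), -6), 2) = Pow(Add(Mul(-4, 6), -6), 2) = Pow(Add(-24, -6), 2) = Pow(-30, 2) = 900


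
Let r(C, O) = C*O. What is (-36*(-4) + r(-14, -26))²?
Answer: 258064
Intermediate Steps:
(-36*(-4) + r(-14, -26))² = (-36*(-4) - 14*(-26))² = (144 + 364)² = 508² = 258064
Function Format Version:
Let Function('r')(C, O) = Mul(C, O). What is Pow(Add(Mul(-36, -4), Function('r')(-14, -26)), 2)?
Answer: 258064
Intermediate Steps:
Pow(Add(Mul(-36, -4), Function('r')(-14, -26)), 2) = Pow(Add(Mul(-36, -4), Mul(-14, -26)), 2) = Pow(Add(144, 364), 2) = Pow(508, 2) = 258064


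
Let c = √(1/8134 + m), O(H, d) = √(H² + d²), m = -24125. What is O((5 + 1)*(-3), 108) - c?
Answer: 18*√37 - I*√32574636334/1162 ≈ 109.49 - 155.32*I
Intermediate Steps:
c = I*√32574636334/1162 (c = √(1/8134 - 24125) = √(-196232749/8134) = I*√32574636334/1162 ≈ 155.32*I)
O((5 + 1)*(-3), 108) - c = √(((5 + 1)*(-3))² + 108²) - I*√32574636334/1162 = √((6*(-3))² + 11664) - I*√32574636334/1162 = √((-18)² + 11664) - I*√32574636334/1162 = √(324 + 11664) - I*√32574636334/1162 = √11988 - I*√32574636334/1162 = 18*√37 - I*√32574636334/1162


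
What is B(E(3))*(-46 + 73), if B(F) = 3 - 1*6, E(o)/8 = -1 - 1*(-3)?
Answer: -81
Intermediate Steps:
E(o) = 16 (E(o) = 8*(-1 - 1*(-3)) = 8*(-1 + 3) = 8*2 = 16)
B(F) = -3 (B(F) = 3 - 6 = -3)
B(E(3))*(-46 + 73) = -3*(-46 + 73) = -3*27 = -81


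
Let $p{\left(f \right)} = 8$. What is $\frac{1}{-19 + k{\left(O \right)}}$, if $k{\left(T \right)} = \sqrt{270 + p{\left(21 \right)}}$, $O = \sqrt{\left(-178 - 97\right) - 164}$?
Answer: $- \frac{19}{83} - \frac{\sqrt{278}}{83} \approx -0.4298$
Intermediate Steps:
$O = i \sqrt{439}$ ($O = \sqrt{\left(-178 - 97\right) - 164} = \sqrt{-275 - 164} = \sqrt{-439} = i \sqrt{439} \approx 20.952 i$)
$k{\left(T \right)} = \sqrt{278}$ ($k{\left(T \right)} = \sqrt{270 + 8} = \sqrt{278}$)
$\frac{1}{-19 + k{\left(O \right)}} = \frac{1}{-19 + \sqrt{278}}$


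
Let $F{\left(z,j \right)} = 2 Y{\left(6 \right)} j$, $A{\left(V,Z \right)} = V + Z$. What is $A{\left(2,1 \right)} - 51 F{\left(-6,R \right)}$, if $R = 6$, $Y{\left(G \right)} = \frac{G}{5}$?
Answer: $- \frac{3657}{5} \approx -731.4$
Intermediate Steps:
$Y{\left(G \right)} = \frac{G}{5}$ ($Y{\left(G \right)} = G \frac{1}{5} = \frac{G}{5}$)
$F{\left(z,j \right)} = \frac{12 j}{5}$ ($F{\left(z,j \right)} = 2 \cdot \frac{1}{5} \cdot 6 j = 2 \cdot \frac{6}{5} j = \frac{12 j}{5}$)
$A{\left(2,1 \right)} - 51 F{\left(-6,R \right)} = \left(2 + 1\right) - 51 \cdot \frac{12}{5} \cdot 6 = 3 - \frac{3672}{5} = - \frac{3657}{5}$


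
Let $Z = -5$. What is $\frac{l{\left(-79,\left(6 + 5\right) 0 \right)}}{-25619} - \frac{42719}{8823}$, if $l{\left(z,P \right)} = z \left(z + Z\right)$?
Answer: $- \frac{67821617}{13296261} \approx -5.1008$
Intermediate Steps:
$l{\left(z,P \right)} = z \left(-5 + z\right)$ ($l{\left(z,P \right)} = z \left(z - 5\right) = z \left(-5 + z\right)$)
$\frac{l{\left(-79,\left(6 + 5\right) 0 \right)}}{-25619} - \frac{42719}{8823} = \frac{\left(-79\right) \left(-5 - 79\right)}{-25619} - \frac{42719}{8823} = \left(-79\right) \left(-84\right) \left(- \frac{1}{25619}\right) - \frac{42719}{8823} = 6636 \left(- \frac{1}{25619}\right) - \frac{42719}{8823} = - \frac{6636}{25619} - \frac{42719}{8823} = - \frac{67821617}{13296261}$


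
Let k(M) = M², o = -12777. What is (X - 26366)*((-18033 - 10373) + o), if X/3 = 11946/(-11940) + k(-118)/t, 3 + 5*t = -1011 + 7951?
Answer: 14974084351173223/13804630 ≈ 1.0847e+9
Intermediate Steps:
t = 6937/5 (t = -⅗ + (-1011 + 7951)/5 = -⅗ + (⅕)*6940 = -⅗ + 1388 = 6937/5 ≈ 1387.4)
X = 374196699/13804630 (X = 3*(11946/(-11940) + (-118)²/(6937/5)) = 3*(11946*(-1/11940) + 13924*(5/6937)) = 3*(-1991/1990 + 69620/6937) = 3*(124732233/13804630) = 374196699/13804630 ≈ 27.107)
(X - 26366)*((-18033 - 10373) + o) = (374196699/13804630 - 26366)*((-18033 - 10373) - 12777) = -363598677881*(-28406 - 12777)/13804630 = -363598677881/13804630*(-41183) = 14974084351173223/13804630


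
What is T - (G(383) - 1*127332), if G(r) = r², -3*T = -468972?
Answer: 136967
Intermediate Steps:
T = 156324 (T = -⅓*(-468972) = 156324)
T - (G(383) - 1*127332) = 156324 - (383² - 1*127332) = 156324 - (146689 - 127332) = 156324 - 1*19357 = 156324 - 19357 = 136967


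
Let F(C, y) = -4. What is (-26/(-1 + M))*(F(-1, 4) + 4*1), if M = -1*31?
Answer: 0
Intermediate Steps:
M = -31
(-26/(-1 + M))*(F(-1, 4) + 4*1) = (-26/(-1 - 31))*(-4 + 4*1) = (-26/(-32))*(-4 + 4) = -1/32*(-26)*0 = (13/16)*0 = 0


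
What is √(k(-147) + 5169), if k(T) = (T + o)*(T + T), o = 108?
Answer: √16635 ≈ 128.98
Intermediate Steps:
k(T) = 2*T*(108 + T) (k(T) = (T + 108)*(T + T) = (108 + T)*(2*T) = 2*T*(108 + T))
√(k(-147) + 5169) = √(2*(-147)*(108 - 147) + 5169) = √(2*(-147)*(-39) + 5169) = √(11466 + 5169) = √16635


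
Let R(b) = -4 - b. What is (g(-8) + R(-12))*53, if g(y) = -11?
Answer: -159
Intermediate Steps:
(g(-8) + R(-12))*53 = (-11 + (-4 - 1*(-12)))*53 = (-11 + (-4 + 12))*53 = (-11 + 8)*53 = -3*53 = -159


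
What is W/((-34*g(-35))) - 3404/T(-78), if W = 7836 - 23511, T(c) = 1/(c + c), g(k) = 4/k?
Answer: 71670639/136 ≈ 5.2699e+5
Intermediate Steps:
T(c) = 1/(2*c)
W = -15675
W/((-34*g(-35))) - 3404/T(-78) = -15675/((-136/(-35))) - 3404/((½)/(-78)) = -15675/((-136*(-1)/35)) - 3404/((½)*(-1/78)) = -15675/((-34*(-4/35))) - 3404/(-1/156) = -15675/136/35 - 3404*(-156) = -15675*35/136 + 531024 = -548625/136 + 531024 = 71670639/136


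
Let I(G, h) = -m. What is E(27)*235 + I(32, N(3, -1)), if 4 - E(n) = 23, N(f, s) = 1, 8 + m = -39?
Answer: -4418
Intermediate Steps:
m = -47 (m = -8 - 39 = -47)
E(n) = -19 (E(n) = 4 - 1*23 = 4 - 23 = -19)
I(G, h) = 47 (I(G, h) = -1*(-47) = 47)
E(27)*235 + I(32, N(3, -1)) = -19*235 + 47 = -4465 + 47 = -4418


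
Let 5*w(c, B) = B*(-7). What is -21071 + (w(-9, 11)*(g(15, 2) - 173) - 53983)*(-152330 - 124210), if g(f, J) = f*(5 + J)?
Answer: 14638845061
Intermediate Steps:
w(c, B) = -7*B/5 (w(c, B) = (B*(-7))/5 = (-7*B)/5 = -7*B/5)
-21071 + (w(-9, 11)*(g(15, 2) - 173) - 53983)*(-152330 - 124210) = -21071 + ((-7/5*11)*(15*(5 + 2) - 173) - 53983)*(-152330 - 124210) = -21071 + (-77*(15*7 - 173)/5 - 53983)*(-276540) = -21071 + (-77*(105 - 173)/5 - 53983)*(-276540) = -21071 + (-77/5*(-68) - 53983)*(-276540) = -21071 + (5236/5 - 53983)*(-276540) = -21071 - 264679/5*(-276540) = -21071 + 14638866132 = 14638845061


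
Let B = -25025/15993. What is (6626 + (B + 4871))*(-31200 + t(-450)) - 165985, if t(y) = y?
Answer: -1940465398835/5331 ≈ -3.6400e+8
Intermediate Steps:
B = -25025/15993 (B = -25025*1/15993 = -25025/15993 ≈ -1.5647)
(6626 + (B + 4871))*(-31200 + t(-450)) - 165985 = (6626 + (-25025/15993 + 4871))*(-31200 - 450) - 165985 = (6626 + 77876878/15993)*(-31650) - 165985 = (183846496/15993)*(-31650) - 165985 = -1939580532800/5331 - 165985 = -1940465398835/5331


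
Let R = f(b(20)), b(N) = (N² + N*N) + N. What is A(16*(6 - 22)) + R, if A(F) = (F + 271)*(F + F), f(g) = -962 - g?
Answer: -9462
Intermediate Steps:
b(N) = N + 2*N² (b(N) = (N² + N²) + N = 2*N² + N = N + 2*N²)
A(F) = 2*F*(271 + F) (A(F) = (271 + F)*(2*F) = 2*F*(271 + F))
R = -1782 (R = -962 - 20*(1 + 2*20) = -962 - 20*(1 + 40) = -962 - 20*41 = -962 - 1*820 = -962 - 820 = -1782)
A(16*(6 - 22)) + R = 2*(16*(6 - 22))*(271 + 16*(6 - 22)) - 1782 = 2*(16*(-16))*(271 + 16*(-16)) - 1782 = 2*(-256)*(271 - 256) - 1782 = 2*(-256)*15 - 1782 = -7680 - 1782 = -9462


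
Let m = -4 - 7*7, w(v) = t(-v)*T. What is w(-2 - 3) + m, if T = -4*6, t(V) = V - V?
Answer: -53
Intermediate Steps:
t(V) = 0
T = -24
w(v) = 0 (w(v) = 0*(-24) = 0)
m = -53 (m = -4 - 49 = -53)
w(-2 - 3) + m = 0 - 53 = -53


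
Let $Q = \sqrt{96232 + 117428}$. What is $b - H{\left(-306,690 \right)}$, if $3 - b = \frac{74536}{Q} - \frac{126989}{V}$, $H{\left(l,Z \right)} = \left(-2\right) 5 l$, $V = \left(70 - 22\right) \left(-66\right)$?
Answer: $- \frac{9811565}{3168} - \frac{37268 \sqrt{5935}}{17805} \approx -3258.3$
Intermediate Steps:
$V = -3168$ ($V = 48 \left(-66\right) = -3168$)
$Q = 6 \sqrt{5935}$ ($Q = \sqrt{213660} = 6 \sqrt{5935} \approx 462.23$)
$H{\left(l,Z \right)} = - 10 l$
$b = - \frac{117485}{3168} - \frac{37268 \sqrt{5935}}{17805}$ ($b = 3 - \left(\frac{74536}{6 \sqrt{5935}} - \frac{126989}{-3168}\right) = 3 - \left(74536 \frac{\sqrt{5935}}{35610} - - \frac{126989}{3168}\right) = 3 - \left(\frac{37268 \sqrt{5935}}{17805} + \frac{126989}{3168}\right) = 3 - \left(\frac{126989}{3168} + \frac{37268 \sqrt{5935}}{17805}\right) = - \frac{117485}{3168} - \frac{37268 \sqrt{5935}}{17805} \approx -198.34$)
$b - H{\left(-306,690 \right)} = \left(- \frac{117485}{3168} - \frac{37268 \sqrt{5935}}{17805}\right) - \left(-10\right) \left(-306\right) = \left(- \frac{117485}{3168} - \frac{37268 \sqrt{5935}}{17805}\right) - 3060 = - \frac{9811565}{3168} - \frac{37268 \sqrt{5935}}{17805}$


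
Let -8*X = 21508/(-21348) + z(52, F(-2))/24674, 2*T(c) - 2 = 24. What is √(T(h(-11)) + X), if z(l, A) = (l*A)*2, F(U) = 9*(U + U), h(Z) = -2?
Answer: √599462097117442/6753084 ≈ 3.6256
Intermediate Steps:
T(c) = 13 (T(c) = 1 + (½)*24 = 1 + 12 = 13)
F(U) = 18*U (F(U) = 9*(2*U) = 18*U)
z(l, A) = 2*A*l (z(l, A) = (A*l)*2 = 2*A*l)
X = 5871301/40518504 (X = -(21508/(-21348) + (2*(18*(-2))*52)/24674)/8 = -(21508*(-1/21348) + (2*(-36)*52)*(1/24674))/8 = -(-5377/5337 - 3744*1/24674)/8 = -(-5377/5337 - 144/949)/8 = -⅛*(-5871301/5064813) = 5871301/40518504 ≈ 0.14490)
√(T(h(-11)) + X) = √(13 + 5871301/40518504) = √(532611853/40518504) = √599462097117442/6753084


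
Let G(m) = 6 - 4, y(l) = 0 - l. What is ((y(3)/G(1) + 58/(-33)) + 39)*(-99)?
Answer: -7077/2 ≈ -3538.5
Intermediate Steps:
y(l) = -l
G(m) = 2
((y(3)/G(1) + 58/(-33)) + 39)*(-99) = ((-1*3/2 + 58/(-33)) + 39)*(-99) = ((-3*½ + 58*(-1/33)) + 39)*(-99) = ((-3/2 - 58/33) + 39)*(-99) = (-215/66 + 39)*(-99) = (2359/66)*(-99) = -7077/2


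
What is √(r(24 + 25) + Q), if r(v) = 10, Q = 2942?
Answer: 6*√82 ≈ 54.332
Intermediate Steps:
√(r(24 + 25) + Q) = √(10 + 2942) = √2952 = 6*√82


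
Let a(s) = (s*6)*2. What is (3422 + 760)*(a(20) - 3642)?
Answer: -14227164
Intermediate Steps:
a(s) = 12*s (a(s) = (6*s)*2 = 12*s)
(3422 + 760)*(a(20) - 3642) = (3422 + 760)*(12*20 - 3642) = 4182*(240 - 3642) = 4182*(-3402) = -14227164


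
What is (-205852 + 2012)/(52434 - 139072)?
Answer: 101920/43319 ≈ 2.3528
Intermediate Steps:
(-205852 + 2012)/(52434 - 139072) = -203840/(-86638) = -203840*(-1/86638) = 101920/43319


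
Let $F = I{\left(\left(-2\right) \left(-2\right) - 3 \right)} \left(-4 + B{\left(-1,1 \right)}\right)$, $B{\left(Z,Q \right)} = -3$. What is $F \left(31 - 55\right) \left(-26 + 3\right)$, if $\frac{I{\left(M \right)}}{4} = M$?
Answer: $-15456$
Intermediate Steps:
$I{\left(M \right)} = 4 M$
$F = -28$ ($F = 4 \left(\left(-2\right) \left(-2\right) - 3\right) \left(-4 - 3\right) = 4 \left(4 - 3\right) \left(-7\right) = 4 \cdot 1 \left(-7\right) = 4 \left(-7\right) = -28$)
$F \left(31 - 55\right) \left(-26 + 3\right) = - 28 \left(31 - 55\right) \left(-26 + 3\right) = - 28 \left(\left(-24\right) \left(-23\right)\right) = \left(-28\right) 552 = -15456$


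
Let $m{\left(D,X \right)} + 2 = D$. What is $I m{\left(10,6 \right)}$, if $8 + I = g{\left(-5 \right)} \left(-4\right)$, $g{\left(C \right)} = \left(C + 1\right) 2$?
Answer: $192$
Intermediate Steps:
$m{\left(D,X \right)} = -2 + D$
$g{\left(C \right)} = 2 + 2 C$ ($g{\left(C \right)} = \left(1 + C\right) 2 = 2 + 2 C$)
$I = 24$ ($I = -8 + \left(2 + 2 \left(-5\right)\right) \left(-4\right) = -8 + \left(2 - 10\right) \left(-4\right) = -8 - -32 = -8 + 32 = 24$)
$I m{\left(10,6 \right)} = 24 \left(-2 + 10\right) = 24 \cdot 8 = 192$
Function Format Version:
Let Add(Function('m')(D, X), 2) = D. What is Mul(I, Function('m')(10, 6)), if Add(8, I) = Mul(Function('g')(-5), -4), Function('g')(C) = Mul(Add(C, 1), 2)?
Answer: 192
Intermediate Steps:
Function('m')(D, X) = Add(-2, D)
Function('g')(C) = Add(2, Mul(2, C)) (Function('g')(C) = Mul(Add(1, C), 2) = Add(2, Mul(2, C)))
I = 24 (I = Add(-8, Mul(Add(2, Mul(2, -5)), -4)) = Add(-8, Mul(Add(2, -10), -4)) = Add(-8, Mul(-8, -4)) = Add(-8, 32) = 24)
Mul(I, Function('m')(10, 6)) = Mul(24, Add(-2, 10)) = Mul(24, 8) = 192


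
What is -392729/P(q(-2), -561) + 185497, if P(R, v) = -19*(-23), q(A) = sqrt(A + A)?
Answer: 80669460/437 ≈ 1.8460e+5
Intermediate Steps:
q(A) = sqrt(2)*sqrt(A) (q(A) = sqrt(2*A) = sqrt(2)*sqrt(A))
P(R, v) = 437
-392729/P(q(-2), -561) + 185497 = -392729/437 + 185497 = 80669460/437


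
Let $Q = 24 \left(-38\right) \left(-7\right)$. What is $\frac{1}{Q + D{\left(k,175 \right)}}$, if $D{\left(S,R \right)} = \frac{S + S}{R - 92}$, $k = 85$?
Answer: $\frac{83}{530042} \approx 0.00015659$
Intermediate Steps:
$D{\left(S,R \right)} = \frac{2 S}{-92 + R}$
$Q = 6384$ ($Q = \left(-912\right) \left(-7\right) = 6384$)
$\frac{1}{Q + D{\left(k,175 \right)}} = \frac{1}{6384 + 2 \cdot 85 \frac{1}{-92 + 175}} = \frac{1}{6384 + 2 \cdot 85 \cdot \frac{1}{83}} = \frac{1}{6384 + \frac{170}{83}} = \frac{1}{\frac{530042}{83}} = \frac{83}{530042}$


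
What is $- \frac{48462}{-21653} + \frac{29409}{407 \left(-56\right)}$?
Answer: $\frac{467752827}{493515176} \approx 0.9478$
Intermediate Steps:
$- \frac{48462}{-21653} + \frac{29409}{407 \left(-56\right)} = \left(-48462\right) \left(- \frac{1}{21653}\right) + \frac{29409}{-22792} = \frac{48462}{21653} + 29409 \left(- \frac{1}{22792}\right) = \frac{48462}{21653} - \frac{29409}{22792} = \frac{467752827}{493515176}$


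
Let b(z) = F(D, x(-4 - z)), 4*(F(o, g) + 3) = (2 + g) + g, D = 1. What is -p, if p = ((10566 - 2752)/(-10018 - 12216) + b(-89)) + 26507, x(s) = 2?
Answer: -589315473/22234 ≈ -26505.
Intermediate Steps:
F(o, g) = -5/2 + g/2 (F(o, g) = -3 + ((2 + g) + g)/4 = -3 + (2 + 2*g)/4 = -3 + (½ + g/2) = -5/2 + g/2)
b(z) = -3/2 (b(z) = -5/2 + (½)*2 = -5/2 + 1 = -3/2)
p = 589315473/22234 (p = ((10566 - 2752)/(-10018 - 12216) - 3/2) + 26507 = (7814/(-22234) - 3/2) + 26507 = (7814*(-1/22234) - 3/2) + 26507 = (-3907/11117 - 3/2) + 26507 = -41165/22234 + 26507 = 589315473/22234 ≈ 26505.)
-p = -1*589315473/22234 = -589315473/22234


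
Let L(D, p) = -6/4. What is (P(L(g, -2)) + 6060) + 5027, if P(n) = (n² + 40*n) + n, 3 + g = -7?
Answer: 44111/4 ≈ 11028.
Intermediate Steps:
g = -10 (g = -3 - 7 = -10)
L(D, p) = -3/2 (L(D, p) = -6*¼ = -3/2)
P(n) = n² + 41*n
(P(L(g, -2)) + 6060) + 5027 = (-3*(41 - 3/2)/2 + 6060) + 5027 = (-3/2*79/2 + 6060) + 5027 = (-237/4 + 6060) + 5027 = 24003/4 + 5027 = 44111/4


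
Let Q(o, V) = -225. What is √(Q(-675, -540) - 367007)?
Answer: 8*I*√5738 ≈ 606.0*I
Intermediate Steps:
√(Q(-675, -540) - 367007) = √(-225 - 367007) = √(-367232) = 8*I*√5738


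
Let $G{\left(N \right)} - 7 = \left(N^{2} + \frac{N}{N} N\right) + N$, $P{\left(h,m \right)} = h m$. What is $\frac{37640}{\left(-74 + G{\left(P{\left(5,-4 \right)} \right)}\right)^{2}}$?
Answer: $\frac{37640}{85849} \approx 0.43844$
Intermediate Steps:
$G{\left(N \right)} = 7 + N^{2} + 2 N$ ($G{\left(N \right)} = 7 + \left(\left(N^{2} + \frac{N}{N} N\right) + N\right) = 7 + \left(\left(N^{2} + 1 N\right) + N\right) = 7 + \left(\left(N^{2} + N\right) + N\right) = 7 + \left(\left(N + N^{2}\right) + N\right) = 7 + \left(N^{2} + 2 N\right) = 7 + N^{2} + 2 N$)
$\frac{37640}{\left(-74 + G{\left(P{\left(5,-4 \right)} \right)}\right)^{2}} = \frac{37640}{\left(-74 + \left(7 + \left(5 \left(-4\right)\right)^{2} + 2 \cdot 5 \left(-4\right)\right)\right)^{2}} = \frac{37640}{\left(-74 + \left(7 + \left(-20\right)^{2} + 2 \left(-20\right)\right)\right)^{2}} = \frac{37640}{\left(-74 + \left(7 + 400 - 40\right)\right)^{2}} = \frac{37640}{\left(-74 + 367\right)^{2}} = \frac{37640}{293^{2}} = \frac{37640}{85849}$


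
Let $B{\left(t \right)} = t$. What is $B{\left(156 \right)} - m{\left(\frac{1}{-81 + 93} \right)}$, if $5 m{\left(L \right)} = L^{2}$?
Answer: $\frac{112319}{720} \approx 156.0$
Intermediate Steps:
$m{\left(L \right)} = \frac{L^{2}}{5}$
$B{\left(156 \right)} - m{\left(\frac{1}{-81 + 93} \right)} = 156 - \frac{\left(\frac{1}{-81 + 93}\right)^{2}}{5} = 156 - \frac{\left(\frac{1}{12}\right)^{2}}{5} = 156 - \frac{1}{5 \cdot 144} = 156 - \frac{1}{5} \cdot \frac{1}{144} = 156 - \frac{1}{720} = \frac{112319}{720}$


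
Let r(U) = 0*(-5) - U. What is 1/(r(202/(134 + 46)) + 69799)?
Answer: 90/6281809 ≈ 1.4327e-5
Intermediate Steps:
r(U) = -U (r(U) = 0 - U = -U)
1/(r(202/(134 + 46)) + 69799) = 1/(-202/(134 + 46) + 69799) = 1/(-202/180 + 69799) = 1/(-1*101/90 + 69799) = 1/(-101/90 + 69799) = 1/(6281809/90) = 90/6281809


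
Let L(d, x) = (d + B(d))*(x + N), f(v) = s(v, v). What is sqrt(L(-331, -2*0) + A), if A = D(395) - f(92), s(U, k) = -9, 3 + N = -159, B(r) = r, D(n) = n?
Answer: 232*sqrt(2) ≈ 328.10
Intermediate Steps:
N = -162 (N = -3 - 159 = -162)
f(v) = -9
L(d, x) = 2*d*(-162 + x) (L(d, x) = (d + d)*(x - 162) = (2*d)*(-162 + x) = 2*d*(-162 + x))
A = 404 (A = 395 - 1*(-9) = 395 + 9 = 404)
sqrt(L(-331, -2*0) + A) = sqrt(2*(-331)*(-162 - 2*0) + 404) = sqrt(2*(-331)*(-162 + 0) + 404) = sqrt(2*(-331)*(-162) + 404) = sqrt(107244 + 404) = sqrt(107648) = 232*sqrt(2)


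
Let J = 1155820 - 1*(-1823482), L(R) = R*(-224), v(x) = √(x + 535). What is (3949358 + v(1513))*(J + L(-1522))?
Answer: 13112776912340 + 106247360*√2 ≈ 1.3113e+13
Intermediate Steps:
v(x) = √(535 + x)
L(R) = -224*R
J = 2979302 (J = 1155820 + 1823482 = 2979302)
(3949358 + v(1513))*(J + L(-1522)) = (3949358 + √(535 + 1513))*(2979302 - 224*(-1522)) = (3949358 + √2048)*(2979302 + 340928) = (3949358 + 32*√2)*3320230 = 13112776912340 + 106247360*√2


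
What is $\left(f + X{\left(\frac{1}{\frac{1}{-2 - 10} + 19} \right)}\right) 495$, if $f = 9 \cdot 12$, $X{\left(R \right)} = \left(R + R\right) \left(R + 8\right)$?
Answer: $\frac{2776456980}{51529} \approx 53881.0$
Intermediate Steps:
$X{\left(R \right)} = 2 R \left(8 + R\right)$
$f = 108$
$\left(f + X{\left(\frac{1}{\frac{1}{-2 - 10} + 19} \right)}\right) 495 = \left(108 + \frac{2 \left(8 + \frac{1}{\frac{1}{-2 - 10} + 19}\right)}{\frac{1}{-2 - 10} + 19}\right) 495 = \left(108 + \frac{2 \left(8 + \frac{1}{\frac{1}{-12} + 19}\right)}{\frac{1}{-12} + 19}\right) 495 = \left(108 + \frac{2 \left(8 + \frac{1}{- \frac{1}{12} + 19}\right)}{- \frac{1}{12} + 19}\right) 495 = \left(108 + \frac{2 \left(8 + \frac{1}{\frac{227}{12}}\right)}{\frac{227}{12}}\right) 495 = \left(108 + 2 \cdot \frac{12}{227} \left(8 + \frac{12}{227}\right)\right) 495 = \left(108 + 2 \cdot \frac{12}{227} \cdot \frac{1828}{227}\right) 495 = \left(108 + \frac{43872}{51529}\right) 495 = \frac{5609004}{51529} \cdot 495 = \frac{2776456980}{51529}$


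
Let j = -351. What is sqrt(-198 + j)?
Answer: 3*I*sqrt(61) ≈ 23.431*I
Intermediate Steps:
sqrt(-198 + j) = sqrt(-198 - 351) = sqrt(-549) = 3*I*sqrt(61)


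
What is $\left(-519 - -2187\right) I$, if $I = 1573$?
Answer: $2623764$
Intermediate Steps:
$\left(-519 - -2187\right) I = \left(-519 - -2187\right) 1573 = \left(-519 + 2187\right) 1573 = 1668 \cdot 1573 = 2623764$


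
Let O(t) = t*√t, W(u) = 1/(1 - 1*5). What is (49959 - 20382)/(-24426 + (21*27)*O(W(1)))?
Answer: -1712468864/1414244739 + 1656312*I/471414913 ≈ -1.2109 + 0.0035135*I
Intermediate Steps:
W(u) = -¼ (W(u) = 1/(1 - 5) = 1/(-4) = -¼)
O(t) = t^(3/2)
(49959 - 20382)/(-24426 + (21*27)*O(W(1))) = (49959 - 20382)/(-24426 + (21*27)*(-¼)^(3/2)) = 29577/(-24426 + 567*(-I/8)) = 29577/(-24426 - 567*I/8) = 29577*(64*(-24426 + 567*I/8)/38184607953) = 630976*(-24426 + 567*I/8)/12728202651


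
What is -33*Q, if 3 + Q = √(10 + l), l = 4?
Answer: 99 - 33*√14 ≈ -24.475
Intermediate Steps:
Q = -3 + √14 (Q = -3 + √(10 + 4) = -3 + √14 ≈ 0.74166)
-33*Q = -33*(-3 + √14) = 99 - 33*√14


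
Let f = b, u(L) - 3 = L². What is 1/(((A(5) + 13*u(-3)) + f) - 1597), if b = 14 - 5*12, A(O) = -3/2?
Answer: -2/2977 ≈ -0.00067182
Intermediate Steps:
A(O) = -3/2 (A(O) = -3*½ = -3/2)
u(L) = 3 + L²
b = -46 (b = 14 - 60 = -46)
f = -46
1/(((A(5) + 13*u(-3)) + f) - 1597) = 1/(((-3/2 + 13*(3 + (-3)²)) - 46) - 1597) = 1/(((-3/2 + 13*(3 + 9)) - 46) - 1597) = 1/(((-3/2 + 13*12) - 46) - 1597) = 1/(((-3/2 + 156) - 46) - 1597) = 1/((309/2 - 46) - 1597) = 1/(217/2 - 1597) = 1/(-2977/2) = -2/2977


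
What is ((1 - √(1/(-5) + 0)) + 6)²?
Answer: (35 - I*√5)²/25 ≈ 48.8 - 6.261*I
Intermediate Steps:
((1 - √(1/(-5) + 0)) + 6)² = ((1 - √(-⅕ + 0)) + 6)² = ((1 - √(-⅕)) + 6)² = ((1 - I*√5/5) + 6)² = (7 - I*√5/5)²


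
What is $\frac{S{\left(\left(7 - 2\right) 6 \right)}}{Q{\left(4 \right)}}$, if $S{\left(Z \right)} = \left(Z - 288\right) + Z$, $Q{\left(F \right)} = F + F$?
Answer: $- \frac{57}{2} \approx -28.5$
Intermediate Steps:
$Q{\left(F \right)} = 2 F$
$S{\left(Z \right)} = -288 + 2 Z$ ($S{\left(Z \right)} = \left(-288 + Z\right) + Z = -288 + 2 Z$)
$\frac{S{\left(\left(7 - 2\right) 6 \right)}}{Q{\left(4 \right)}} = \frac{-288 + 2 \left(7 - 2\right) 6}{2 \cdot 4} = \frac{-288 + 2 \cdot 5 \cdot 6}{8} = \left(-288 + 2 \cdot 30\right) \frac{1}{8} = \left(-288 + 60\right) \frac{1}{8} = \left(-228\right) \frac{1}{8} = - \frac{57}{2}$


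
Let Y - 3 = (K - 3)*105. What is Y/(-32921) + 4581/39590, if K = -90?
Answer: 537288681/1303342390 ≈ 0.41224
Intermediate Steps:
Y = -9762 (Y = 3 + (-90 - 3)*105 = 3 - 93*105 = 3 - 9765 = -9762)
Y/(-32921) + 4581/39590 = -9762/(-32921) + 4581/39590 = -9762*(-1/32921) + 4581*(1/39590) = 9762/32921 + 4581/39590 = 537288681/1303342390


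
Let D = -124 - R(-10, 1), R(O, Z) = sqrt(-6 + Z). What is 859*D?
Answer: -106516 - 859*I*sqrt(5) ≈ -1.0652e+5 - 1920.8*I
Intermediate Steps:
D = -124 - I*sqrt(5) (D = -124 - sqrt(-6 + 1) = -124 - sqrt(-5) = -124 - I*sqrt(5) ≈ -124.0 - 2.2361*I)
859*D = 859*(-124 - I*sqrt(5)) = -106516 - 859*I*sqrt(5)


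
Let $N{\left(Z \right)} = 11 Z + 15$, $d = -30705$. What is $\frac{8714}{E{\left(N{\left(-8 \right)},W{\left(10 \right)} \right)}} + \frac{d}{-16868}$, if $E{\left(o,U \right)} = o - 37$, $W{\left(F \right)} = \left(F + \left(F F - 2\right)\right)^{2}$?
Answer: $- \frac{71805101}{927740} \approx -77.398$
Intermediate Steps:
$N{\left(Z \right)} = 15 + 11 Z$
$W{\left(F \right)} = \left(-2 + F + F^{2}\right)^{2}$ ($W{\left(F \right)} = \left(F + \left(F^{2} - 2\right)\right)^{2} = \left(F + \left(-2 + F^{2}\right)\right)^{2} = \left(-2 + F + F^{2}\right)^{2}$)
$E{\left(o,U \right)} = -37 + o$ ($E{\left(o,U \right)} = o - 37 = -37 + o$)
$\frac{8714}{E{\left(N{\left(-8 \right)},W{\left(10 \right)} \right)}} + \frac{d}{-16868} = \frac{8714}{-37 + \left(15 + 11 \left(-8\right)\right)} - \frac{30705}{-16868} = \frac{8714}{-37 + \left(15 - 88\right)} - - \frac{30705}{16868} = \frac{8714}{-37 - 73} + \frac{30705}{16868} = \frac{8714}{-110} + \frac{30705}{16868} = 8714 \left(- \frac{1}{110}\right) + \frac{30705}{16868} = - \frac{4357}{55} + \frac{30705}{16868} = - \frac{71805101}{927740}$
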